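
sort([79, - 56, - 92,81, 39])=[ - 92,- 56, 39, 79 , 81] 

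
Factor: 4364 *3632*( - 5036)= - 79820841728=- 2^8*227^1 *1091^1*1259^1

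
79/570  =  79/570 = 0.14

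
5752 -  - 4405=10157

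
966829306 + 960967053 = 1927796359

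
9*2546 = 22914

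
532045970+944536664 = 1476582634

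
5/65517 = 5/65517 = 0.00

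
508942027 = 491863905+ 17078122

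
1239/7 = 177  =  177.00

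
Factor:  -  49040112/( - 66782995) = 2^4*3^1*5^( - 1)*11^1*131^1*709^1*13356599^( - 1 ) 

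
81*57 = 4617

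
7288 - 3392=3896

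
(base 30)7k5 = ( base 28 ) 8mh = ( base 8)15371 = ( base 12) 3BB5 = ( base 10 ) 6905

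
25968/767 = 33 + 657/767 = 33.86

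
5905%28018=5905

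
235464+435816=671280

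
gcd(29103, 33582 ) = 3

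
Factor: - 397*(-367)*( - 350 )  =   - 2^1*5^2*7^1*367^1 * 397^1= -50994650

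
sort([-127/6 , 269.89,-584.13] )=[ - 584.13,-127/6 , 269.89] 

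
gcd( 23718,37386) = 402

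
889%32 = 25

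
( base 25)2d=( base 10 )63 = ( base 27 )29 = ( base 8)77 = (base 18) 39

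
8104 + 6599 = 14703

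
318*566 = 179988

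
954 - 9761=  - 8807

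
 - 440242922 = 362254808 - 802497730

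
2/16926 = 1/8463 = 0.00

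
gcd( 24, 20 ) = 4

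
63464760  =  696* 91185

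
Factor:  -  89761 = -7^1*12823^1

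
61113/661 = 92  +  301/661=92.46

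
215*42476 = 9132340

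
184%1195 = 184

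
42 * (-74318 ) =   -  3121356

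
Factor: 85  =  5^1*17^1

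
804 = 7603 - 6799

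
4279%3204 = 1075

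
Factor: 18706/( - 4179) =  - 94/21=- 2^1*3^(  -  1)*7^( - 1)*47^1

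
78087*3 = 234261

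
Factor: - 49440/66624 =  - 515/694 = - 2^( - 1)*5^1*103^1*347^( -1)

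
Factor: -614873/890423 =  - 7^1*17^1 * 857^(-1) * 1039^( - 1) * 5167^1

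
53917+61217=115134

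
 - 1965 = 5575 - 7540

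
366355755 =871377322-505021567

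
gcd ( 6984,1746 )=1746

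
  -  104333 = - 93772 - 10561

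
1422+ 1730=3152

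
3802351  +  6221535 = 10023886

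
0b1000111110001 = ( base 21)A8F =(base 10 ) 4593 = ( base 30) 533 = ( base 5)121333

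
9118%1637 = 933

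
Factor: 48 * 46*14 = 30912=2^6*3^1*7^1 *23^1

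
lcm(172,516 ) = 516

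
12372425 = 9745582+2626843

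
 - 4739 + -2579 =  - 7318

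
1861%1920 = 1861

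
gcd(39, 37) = 1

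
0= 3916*0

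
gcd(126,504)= 126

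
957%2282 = 957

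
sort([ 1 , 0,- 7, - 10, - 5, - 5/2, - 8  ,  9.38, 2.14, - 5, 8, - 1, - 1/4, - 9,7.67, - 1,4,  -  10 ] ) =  [ - 10, - 10 , - 9, - 8, - 7, - 5, - 5,-5/2, - 1 , - 1,-1/4, 0,1,2.14,  4,7.67, 8,  9.38 ]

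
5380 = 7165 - 1785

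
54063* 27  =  1459701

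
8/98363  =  8/98363 = 0.00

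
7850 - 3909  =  3941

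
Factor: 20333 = 20333^1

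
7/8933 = 7/8933 = 0.00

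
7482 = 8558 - 1076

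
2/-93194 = -1 + 46596/46597 = - 0.00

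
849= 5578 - 4729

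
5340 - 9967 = -4627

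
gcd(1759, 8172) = 1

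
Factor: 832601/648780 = 2^( - 2) * 3^( - 1) * 5^( - 1 )*7^1 *11^1 = 77/60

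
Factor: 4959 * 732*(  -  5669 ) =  - 2^2*3^3* 19^1*29^1*61^1* 5669^1 = - 20578401972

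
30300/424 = 71 + 49/106 = 71.46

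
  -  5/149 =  - 1 + 144/149 = -0.03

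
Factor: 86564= 2^2*17^1*19^1*67^1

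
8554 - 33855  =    -  25301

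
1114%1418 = 1114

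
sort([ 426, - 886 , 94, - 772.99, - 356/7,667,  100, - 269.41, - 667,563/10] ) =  [- 886, - 772.99, - 667, - 269.41,-356/7,563/10,94, 100 , 426,667]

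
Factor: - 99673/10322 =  - 2^( - 1)*7^1* 13^(-1)*29^1*397^ ( - 1)*491^1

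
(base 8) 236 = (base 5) 1113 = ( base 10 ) 158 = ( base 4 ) 2132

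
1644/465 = 548/155 = 3.54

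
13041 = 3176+9865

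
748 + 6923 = 7671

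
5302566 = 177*29958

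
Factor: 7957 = 73^1 * 109^1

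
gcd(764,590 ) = 2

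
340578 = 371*918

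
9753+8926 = 18679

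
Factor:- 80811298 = - 2^1*947^1 * 42667^1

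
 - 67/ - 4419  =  67/4419= 0.02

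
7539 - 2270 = 5269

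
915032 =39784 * 23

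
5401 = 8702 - 3301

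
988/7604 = 247/1901 = 0.13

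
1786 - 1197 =589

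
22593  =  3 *7531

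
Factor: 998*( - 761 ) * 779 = -2^1*19^1*41^1*499^1*761^1 =- 591633362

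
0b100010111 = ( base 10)279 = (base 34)87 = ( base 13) 186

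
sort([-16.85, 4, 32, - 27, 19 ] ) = [ - 27, - 16.85  ,  4,19, 32 ]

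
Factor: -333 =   -  3^2*37^1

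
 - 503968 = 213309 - 717277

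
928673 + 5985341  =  6914014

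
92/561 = 92/561 =0.16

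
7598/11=7598/11  =  690.73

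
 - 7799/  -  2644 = 2+2511/2644  =  2.95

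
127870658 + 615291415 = 743162073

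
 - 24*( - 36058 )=865392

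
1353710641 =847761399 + 505949242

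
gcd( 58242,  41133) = 3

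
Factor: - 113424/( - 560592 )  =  139/687=3^( - 1)*139^1*229^(-1)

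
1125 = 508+617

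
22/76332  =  11/38166 = 0.00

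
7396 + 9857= 17253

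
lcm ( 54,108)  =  108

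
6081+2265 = 8346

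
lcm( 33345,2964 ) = 133380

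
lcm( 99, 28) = 2772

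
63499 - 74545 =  - 11046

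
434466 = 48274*9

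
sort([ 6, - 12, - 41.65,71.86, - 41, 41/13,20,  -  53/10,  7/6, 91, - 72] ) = [  -  72, - 41.65, - 41,-12,  -  53/10,7/6, 41/13, 6 , 20,71.86 , 91 ]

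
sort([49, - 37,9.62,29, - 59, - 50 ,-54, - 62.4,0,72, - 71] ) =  [ - 71, - 62.4, - 59, - 54,- 50,-37, 0,9.62,29, 49 , 72]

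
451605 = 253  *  1785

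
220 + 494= 714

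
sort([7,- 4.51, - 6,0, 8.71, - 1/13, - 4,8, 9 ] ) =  [-6, - 4.51, - 4, - 1/13,0,7,8,8.71,9]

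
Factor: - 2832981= - 3^1 * 29^1*32563^1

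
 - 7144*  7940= - 56723360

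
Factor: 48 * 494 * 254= 2^6*3^1*13^1*19^1*127^1 = 6022848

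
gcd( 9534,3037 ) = 1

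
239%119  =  1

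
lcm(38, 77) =2926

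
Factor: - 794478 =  - 2^1 * 3^1*17^1*7789^1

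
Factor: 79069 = 37^1*2137^1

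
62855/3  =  20951  +  2/3 = 20951.67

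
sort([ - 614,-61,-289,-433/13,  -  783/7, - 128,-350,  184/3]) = [ - 614, - 350,  -  289, - 128,  -  783/7, - 61, - 433/13, 184/3] 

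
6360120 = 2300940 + 4059180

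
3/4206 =1/1402 = 0.00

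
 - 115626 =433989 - 549615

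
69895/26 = 2688 + 7/26=2688.27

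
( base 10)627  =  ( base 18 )1gf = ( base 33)j0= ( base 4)21303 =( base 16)273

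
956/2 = 478 = 478.00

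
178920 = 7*25560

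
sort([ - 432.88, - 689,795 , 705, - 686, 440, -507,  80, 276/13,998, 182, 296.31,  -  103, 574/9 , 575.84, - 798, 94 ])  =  [-798, - 689,-686, - 507, - 432.88, - 103,276/13,574/9,80, 94,182,296.31,440,575.84, 705, 795, 998] 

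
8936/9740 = 2234/2435 = 0.92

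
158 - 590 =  - 432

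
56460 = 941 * 60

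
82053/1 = 82053 =82053.00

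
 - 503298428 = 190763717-694062145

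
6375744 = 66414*96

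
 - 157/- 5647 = 157/5647 = 0.03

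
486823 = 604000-117177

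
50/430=5/43 = 0.12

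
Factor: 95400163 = 79^1*1207597^1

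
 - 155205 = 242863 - 398068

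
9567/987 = 3189/329 = 9.69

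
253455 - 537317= - 283862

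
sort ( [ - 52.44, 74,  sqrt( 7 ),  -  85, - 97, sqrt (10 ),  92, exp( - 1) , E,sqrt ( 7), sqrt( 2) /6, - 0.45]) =[ - 97, - 85, - 52.44, - 0.45, sqrt(2 )/6, exp ( - 1 ), sqrt(7), sqrt(7 ), E,sqrt(10),74, 92 ]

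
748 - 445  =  303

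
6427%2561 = 1305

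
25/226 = 25/226 = 0.11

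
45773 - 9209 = 36564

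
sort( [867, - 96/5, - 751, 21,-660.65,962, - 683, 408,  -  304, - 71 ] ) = [ - 751, - 683, - 660.65,-304, - 71,-96/5,21 , 408,  867,962 ] 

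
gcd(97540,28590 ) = 10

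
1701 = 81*21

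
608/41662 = 304/20831 = 0.01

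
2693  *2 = 5386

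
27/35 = 27/35 = 0.77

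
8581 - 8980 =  - 399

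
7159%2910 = 1339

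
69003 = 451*153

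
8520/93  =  2840/31 = 91.61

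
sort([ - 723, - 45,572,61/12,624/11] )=[-723,-45,61/12 , 624/11,572 ]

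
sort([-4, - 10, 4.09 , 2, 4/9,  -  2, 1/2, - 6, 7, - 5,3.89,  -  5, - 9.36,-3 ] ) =[ - 10, - 9.36, - 6, - 5,-5 , - 4,-3, - 2,4/9,  1/2, 2,  3.89,4.09,7 ]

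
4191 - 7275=- 3084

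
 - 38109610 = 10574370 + -48683980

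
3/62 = 3/62 = 0.05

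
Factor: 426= 2^1*3^1*71^1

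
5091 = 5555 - 464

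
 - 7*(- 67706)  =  473942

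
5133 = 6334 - 1201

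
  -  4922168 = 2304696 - 7226864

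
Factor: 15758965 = 5^1*41^1*76873^1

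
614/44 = 307/22 = 13.95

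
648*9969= 6459912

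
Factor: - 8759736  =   -2^3*3^2 * 89^1*1367^1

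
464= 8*58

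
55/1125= 11/225 = 0.05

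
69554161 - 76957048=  - 7402887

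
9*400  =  3600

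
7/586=7/586 = 0.01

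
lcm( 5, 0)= 0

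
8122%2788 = 2546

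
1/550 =1/550 = 0.00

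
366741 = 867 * 423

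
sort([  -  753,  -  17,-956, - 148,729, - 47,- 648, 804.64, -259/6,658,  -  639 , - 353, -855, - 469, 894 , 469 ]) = [ - 956, - 855,- 753,-648, - 639, - 469 ,- 353,-148, - 47, - 259/6, -17,469, 658, 729,804.64,  894 ]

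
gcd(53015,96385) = 5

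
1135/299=3 + 238/299 = 3.80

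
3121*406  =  1267126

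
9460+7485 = 16945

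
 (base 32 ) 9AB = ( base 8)22513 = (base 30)AI7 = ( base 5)301142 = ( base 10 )9547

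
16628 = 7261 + 9367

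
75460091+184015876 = 259475967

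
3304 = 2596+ 708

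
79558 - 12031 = 67527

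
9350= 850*11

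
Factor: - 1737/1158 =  - 2^(- 1 )*3^1=- 3/2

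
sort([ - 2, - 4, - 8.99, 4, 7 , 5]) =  [ - 8.99,-4, - 2,4, 5,7 ]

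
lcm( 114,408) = 7752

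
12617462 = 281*44902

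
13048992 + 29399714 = 42448706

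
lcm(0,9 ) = 0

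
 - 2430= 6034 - 8464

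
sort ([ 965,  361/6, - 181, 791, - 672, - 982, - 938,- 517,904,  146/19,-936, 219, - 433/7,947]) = [ - 982, - 938, - 936 , - 672 , -517 , - 181, - 433/7,  146/19, 361/6, 219 , 791 , 904 , 947,965 ]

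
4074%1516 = 1042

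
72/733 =72/733 = 0.10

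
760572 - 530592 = 229980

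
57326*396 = 22701096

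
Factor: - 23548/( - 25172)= 29^1*31^( - 1) = 29/31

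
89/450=89/450 = 0.20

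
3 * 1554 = 4662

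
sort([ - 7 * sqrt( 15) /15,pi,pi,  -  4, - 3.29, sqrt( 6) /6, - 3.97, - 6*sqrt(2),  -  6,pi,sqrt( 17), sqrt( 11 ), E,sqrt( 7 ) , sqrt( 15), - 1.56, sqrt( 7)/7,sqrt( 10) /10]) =[ - 6*sqrt( 2 ),  -  6,-4,-3.97, - 3.29, - 7*sqrt( 15 )/15,- 1.56, sqrt ( 10)/10,sqrt( 7)/7,sqrt(6) /6,  sqrt( 7),E, pi, pi,pi,sqrt( 11 ),sqrt( 15 ),sqrt( 17)] 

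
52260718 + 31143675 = 83404393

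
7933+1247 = 9180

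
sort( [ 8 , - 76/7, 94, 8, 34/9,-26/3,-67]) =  [-67,-76/7,-26/3,34/9, 8,8, 94]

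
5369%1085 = 1029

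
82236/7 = 11748 = 11748.00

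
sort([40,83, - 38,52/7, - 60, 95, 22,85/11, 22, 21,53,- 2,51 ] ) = [- 60, - 38,  -  2,52/7,85/11,21,22,22,40, 51,53,83 , 95 ] 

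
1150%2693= 1150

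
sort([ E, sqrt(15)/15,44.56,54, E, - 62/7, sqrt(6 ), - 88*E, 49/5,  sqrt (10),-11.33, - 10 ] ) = [ - 88 *E, - 11.33,-10,- 62/7 , sqrt(15)/15, sqrt( 6 ) , E,E,sqrt(10 ) , 49/5, 44.56, 54 ] 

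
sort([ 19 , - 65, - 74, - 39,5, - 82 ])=[ - 82, - 74, - 65 , -39,5,19]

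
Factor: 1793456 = 2^4*7^1*67^1*239^1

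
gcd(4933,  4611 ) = 1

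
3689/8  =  3689/8  =  461.12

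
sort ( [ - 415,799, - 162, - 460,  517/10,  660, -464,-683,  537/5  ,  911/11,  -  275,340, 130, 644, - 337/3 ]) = [ - 683, - 464, - 460, - 415, -275, - 162,  -  337/3,517/10, 911/11, 537/5, 130, 340,644, 660,799 ] 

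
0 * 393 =0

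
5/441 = 5/441  =  0.01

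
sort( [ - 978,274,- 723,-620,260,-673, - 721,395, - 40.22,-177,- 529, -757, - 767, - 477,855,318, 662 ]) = [ - 978 , - 767, - 757, - 723, - 721, - 673, - 620,  -  529, - 477,  -  177, - 40.22,260,274,318, 395, 662 , 855] 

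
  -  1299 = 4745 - 6044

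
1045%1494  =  1045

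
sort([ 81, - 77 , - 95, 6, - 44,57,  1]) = [ - 95, - 77,-44,1,6,  57,81]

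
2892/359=2892/359= 8.06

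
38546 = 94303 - 55757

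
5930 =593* 10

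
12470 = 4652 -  - 7818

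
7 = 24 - 17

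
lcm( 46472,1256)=46472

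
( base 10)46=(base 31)1F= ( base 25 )1l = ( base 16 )2e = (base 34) 1C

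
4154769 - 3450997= 703772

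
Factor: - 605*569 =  - 5^1*11^2*569^1 = - 344245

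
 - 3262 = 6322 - 9584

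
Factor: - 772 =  - 2^2*193^1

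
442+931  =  1373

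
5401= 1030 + 4371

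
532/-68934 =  - 1  +  34201/34467 = - 0.01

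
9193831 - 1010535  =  8183296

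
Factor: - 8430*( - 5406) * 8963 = 408467034540 = 2^2*3^2 * 5^1* 17^1*53^1*281^1*8963^1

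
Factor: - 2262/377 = -2^1*3^1 = - 6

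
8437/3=8437/3 = 2812.33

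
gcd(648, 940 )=4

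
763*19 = 14497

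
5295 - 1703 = 3592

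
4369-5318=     -  949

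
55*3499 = 192445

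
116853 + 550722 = 667575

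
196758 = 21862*9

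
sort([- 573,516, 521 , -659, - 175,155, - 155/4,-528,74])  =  [-659, - 573, - 528, - 175, - 155/4,74 , 155,516,521 ]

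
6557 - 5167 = 1390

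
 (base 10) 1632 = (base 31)1lk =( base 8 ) 3140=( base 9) 2213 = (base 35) 1BM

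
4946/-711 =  - 4946/711 = - 6.96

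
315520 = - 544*(-580 ) 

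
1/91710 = 1/91710= 0.00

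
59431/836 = 59431/836 = 71.09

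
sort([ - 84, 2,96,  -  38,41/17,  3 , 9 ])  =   [ - 84,  -  38, 2 , 41/17,3, 9,  96]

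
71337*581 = 41446797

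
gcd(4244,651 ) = 1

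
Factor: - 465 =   -  3^1*5^1*31^1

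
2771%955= 861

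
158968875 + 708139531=867108406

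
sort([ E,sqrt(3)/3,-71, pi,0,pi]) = [ - 71,  0,  sqrt( 3 ) /3,  E,pi,pi]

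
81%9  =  0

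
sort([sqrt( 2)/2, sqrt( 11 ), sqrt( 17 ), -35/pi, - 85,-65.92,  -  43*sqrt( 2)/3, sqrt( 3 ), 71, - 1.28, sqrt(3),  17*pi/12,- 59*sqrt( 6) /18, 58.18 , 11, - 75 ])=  [ - 85, - 75, - 65.92, - 43*sqrt(2) /3,-35/pi, - 59*sqrt( 6)/18, - 1.28, sqrt( 2 )/2,sqrt( 3),  sqrt(3 ),  sqrt(11 ),sqrt (17), 17*pi/12, 11,58.18,  71 ]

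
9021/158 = 9021/158 = 57.09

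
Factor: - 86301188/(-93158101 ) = 2^2 * 59^1*365683^1*93158101^ (-1 ) 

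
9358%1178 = 1112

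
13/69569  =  13/69569 = 0.00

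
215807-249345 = - 33538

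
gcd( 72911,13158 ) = 1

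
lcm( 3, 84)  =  84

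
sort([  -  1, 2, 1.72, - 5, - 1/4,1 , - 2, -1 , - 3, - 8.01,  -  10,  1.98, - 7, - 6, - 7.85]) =[ -10,  -  8.01,-7.85, - 7, - 6, - 5,-3, - 2, - 1, - 1, - 1/4,1,1.72, 1.98, 2 ]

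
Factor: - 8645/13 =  - 665 = - 5^1*7^1*19^1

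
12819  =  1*12819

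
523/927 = 523/927   =  0.56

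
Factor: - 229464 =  - 2^3 *3^2 *3187^1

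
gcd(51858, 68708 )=2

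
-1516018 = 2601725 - 4117743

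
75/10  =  7 + 1/2 = 7.50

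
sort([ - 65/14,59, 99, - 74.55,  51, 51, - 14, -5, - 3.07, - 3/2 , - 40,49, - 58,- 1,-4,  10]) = [ - 74.55, - 58, - 40, - 14, - 5, - 65/14, - 4,-3.07,  -  3/2, - 1, 10,49, 51, 51, 59 , 99 ]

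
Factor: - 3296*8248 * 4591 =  - 2^8*103^1 * 1031^1*4591^1=- 124808208128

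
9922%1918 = 332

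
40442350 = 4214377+36227973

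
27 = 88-61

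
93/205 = 93/205  =  0.45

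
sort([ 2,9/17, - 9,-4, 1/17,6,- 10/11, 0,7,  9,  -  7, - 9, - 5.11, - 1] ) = [ - 9,- 9,-7, - 5.11, - 4, - 1, - 10/11,0,1/17 , 9/17, 2,6, 7,9 ]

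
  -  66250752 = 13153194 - 79403946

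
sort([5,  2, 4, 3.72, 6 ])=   [2, 3.72, 4, 5, 6] 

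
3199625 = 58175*55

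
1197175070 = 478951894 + 718223176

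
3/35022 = 1/11674= 0.00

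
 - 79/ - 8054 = 79/8054 = 0.01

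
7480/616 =12 + 1/7 = 12.14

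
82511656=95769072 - 13257416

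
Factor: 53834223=3^1 * 17^1*37^1 * 47^1*607^1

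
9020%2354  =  1958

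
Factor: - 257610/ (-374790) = 13^( - 1 )*31^(  -  1)  *  277^1 =277/403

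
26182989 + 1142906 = 27325895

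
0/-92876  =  0/1 = -0.00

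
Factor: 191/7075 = 5^( - 2)*191^1*283^( - 1 ) 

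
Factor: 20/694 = 10/347 = 2^1*5^1*  347^ ( - 1 )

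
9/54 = 1/6 = 0.17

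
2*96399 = 192798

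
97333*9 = 875997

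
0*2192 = 0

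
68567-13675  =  54892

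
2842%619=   366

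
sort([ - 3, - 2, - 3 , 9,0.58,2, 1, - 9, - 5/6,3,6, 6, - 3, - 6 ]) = [ - 9, - 6,-3, - 3,- 3, - 2, - 5/6, 0.58, 1,2,3 , 6,6,9 ] 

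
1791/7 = 1791/7 = 255.86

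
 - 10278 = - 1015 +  - 9263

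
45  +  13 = 58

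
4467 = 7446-2979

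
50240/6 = 8373+1/3 = 8373.33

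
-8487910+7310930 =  - 1176980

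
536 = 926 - 390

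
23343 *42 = 980406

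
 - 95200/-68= 1400 + 0/1= 1400.00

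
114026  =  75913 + 38113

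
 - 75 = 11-86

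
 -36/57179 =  - 36/57179 = - 0.00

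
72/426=12/71  =  0.17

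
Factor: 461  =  461^1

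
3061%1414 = 233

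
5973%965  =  183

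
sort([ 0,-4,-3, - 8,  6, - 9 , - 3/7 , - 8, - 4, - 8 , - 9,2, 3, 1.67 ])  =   [ - 9,-9,-8, - 8, - 8, - 4 , - 4,-3 ,-3/7,0, 1.67 , 2, 3,6]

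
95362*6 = 572172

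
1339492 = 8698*154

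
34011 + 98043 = 132054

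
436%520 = 436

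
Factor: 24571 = 24571^1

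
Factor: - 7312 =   -  2^4 * 457^1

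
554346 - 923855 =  - 369509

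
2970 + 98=3068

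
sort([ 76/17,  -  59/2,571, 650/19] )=[ - 59/2,76/17, 650/19,571]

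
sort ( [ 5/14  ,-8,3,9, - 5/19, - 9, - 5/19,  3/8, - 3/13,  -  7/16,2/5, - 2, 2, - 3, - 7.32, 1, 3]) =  [ - 9, - 8,-7.32 , - 3, - 2, -7/16, - 5/19,  -  5/19, - 3/13, 5/14,3/8, 2/5, 1,2,  3, 3, 9] 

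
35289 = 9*3921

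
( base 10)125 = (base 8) 175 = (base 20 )65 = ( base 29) 49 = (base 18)6h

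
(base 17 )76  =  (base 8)175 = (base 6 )325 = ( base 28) 4D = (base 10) 125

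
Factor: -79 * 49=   -  7^2*79^1 = - 3871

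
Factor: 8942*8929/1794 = 3^(-1)*13^( - 1)*17^1*23^( - 1)*263^1*8929^1 = 39921559/897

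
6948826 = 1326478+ 5622348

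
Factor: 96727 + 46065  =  2^3 * 13^1*1373^1 = 142792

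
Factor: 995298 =2^1  *  3^1*165883^1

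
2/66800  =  1/33400 = 0.00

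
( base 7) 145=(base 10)82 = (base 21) 3J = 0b1010010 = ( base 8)122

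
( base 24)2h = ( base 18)3B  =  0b1000001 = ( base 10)65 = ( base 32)21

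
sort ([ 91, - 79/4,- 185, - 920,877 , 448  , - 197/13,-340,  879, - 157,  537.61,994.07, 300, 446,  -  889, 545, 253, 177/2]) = [ - 920 ,-889, - 340, - 185, - 157 , - 79/4, - 197/13, 177/2, 91,253, 300,446, 448 , 537.61,  545, 877, 879, 994.07]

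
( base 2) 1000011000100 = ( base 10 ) 4292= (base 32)464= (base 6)31512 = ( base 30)4N2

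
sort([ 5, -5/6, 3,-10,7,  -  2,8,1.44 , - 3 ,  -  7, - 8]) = [  -  10,  -  8,-7, - 3,  -  2, - 5/6, 1.44,3,5,7, 8]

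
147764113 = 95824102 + 51940011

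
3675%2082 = 1593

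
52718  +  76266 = 128984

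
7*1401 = 9807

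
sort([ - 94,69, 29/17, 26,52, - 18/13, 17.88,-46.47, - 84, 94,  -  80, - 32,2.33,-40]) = [ - 94, - 84, - 80 ,-46.47,-40, - 32, - 18/13, 29/17, 2.33, 17.88,26,52,  69, 94 ]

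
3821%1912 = 1909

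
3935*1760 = 6925600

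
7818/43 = 181 + 35/43=181.81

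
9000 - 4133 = 4867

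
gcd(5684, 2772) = 28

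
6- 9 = - 3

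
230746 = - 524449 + 755195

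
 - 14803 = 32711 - 47514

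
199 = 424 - 225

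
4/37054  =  2/18527  =  0.00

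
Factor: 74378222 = 2^1*1061^1*35051^1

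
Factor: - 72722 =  - 2^1*13^1 * 2797^1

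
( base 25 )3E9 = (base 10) 2234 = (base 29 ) 2J1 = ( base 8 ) 4272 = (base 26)37o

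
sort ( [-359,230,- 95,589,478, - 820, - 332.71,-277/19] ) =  [- 820, - 359, - 332.71, - 95, - 277/19,230, 478,589]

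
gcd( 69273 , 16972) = 1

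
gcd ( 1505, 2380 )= 35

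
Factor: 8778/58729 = 2^1 * 3^1*7^1*281^( - 1 ) = 42/281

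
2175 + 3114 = 5289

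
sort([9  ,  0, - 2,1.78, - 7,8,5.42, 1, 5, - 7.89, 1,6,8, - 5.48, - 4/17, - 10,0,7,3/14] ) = [ - 10, - 7.89,-7, - 5.48, - 2, - 4/17, 0, 0, 3/14, 1,1,1.78,5,5.42,6, 7, 8, 8, 9 ]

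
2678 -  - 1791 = 4469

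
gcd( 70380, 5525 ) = 85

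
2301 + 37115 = 39416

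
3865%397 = 292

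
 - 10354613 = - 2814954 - 7539659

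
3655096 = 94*38884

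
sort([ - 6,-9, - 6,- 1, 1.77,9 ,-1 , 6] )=[ - 9, - 6, - 6, - 1, - 1,1.77,6 , 9]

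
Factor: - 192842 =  - 2^1*13^1*7417^1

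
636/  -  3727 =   -  1  +  3091/3727 = -  0.17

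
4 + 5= 9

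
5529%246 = 117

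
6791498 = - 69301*(- 98)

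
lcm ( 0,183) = 0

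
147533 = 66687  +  80846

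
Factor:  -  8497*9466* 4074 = -327682420548 = - 2^2*3^1*7^1*29^1*97^1*293^1*4733^1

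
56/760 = 7/95 = 0.07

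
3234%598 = 244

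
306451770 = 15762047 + 290689723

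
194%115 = 79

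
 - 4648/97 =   -  48 + 8/97= - 47.92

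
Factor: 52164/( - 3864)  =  -27/2  =  - 2^( - 1) * 3^3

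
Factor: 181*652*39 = 4602468 = 2^2*3^1*13^1*163^1*181^1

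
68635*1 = 68635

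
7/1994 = 7/1994  =  0.00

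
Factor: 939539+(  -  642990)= 296549  =  11^1*26959^1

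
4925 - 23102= - 18177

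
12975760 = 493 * 26320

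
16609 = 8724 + 7885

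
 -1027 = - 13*79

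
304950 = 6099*50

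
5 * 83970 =419850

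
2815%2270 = 545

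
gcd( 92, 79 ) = 1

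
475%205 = 65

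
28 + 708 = 736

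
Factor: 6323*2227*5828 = 82065938788 = 2^2 * 17^1*31^1*47^1*131^1*6323^1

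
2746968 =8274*332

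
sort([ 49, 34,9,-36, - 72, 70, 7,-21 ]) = [ - 72 , - 36, - 21, 7, 9,  34,49,70 ] 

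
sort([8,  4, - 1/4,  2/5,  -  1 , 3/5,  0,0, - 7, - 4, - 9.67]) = [  -  9.67, - 7, -4,  -  1, - 1/4,0,  0,2/5, 3/5 , 4,  8]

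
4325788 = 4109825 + 215963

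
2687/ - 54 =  - 2687/54  =  - 49.76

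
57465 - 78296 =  - 20831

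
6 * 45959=275754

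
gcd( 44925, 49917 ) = 3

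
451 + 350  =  801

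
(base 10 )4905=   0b1001100101001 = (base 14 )1B05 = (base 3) 20201200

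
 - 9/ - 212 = 9/212  =  0.04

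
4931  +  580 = 5511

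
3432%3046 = 386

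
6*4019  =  24114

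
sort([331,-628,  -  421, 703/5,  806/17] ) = [-628 , - 421,806/17,703/5, 331 ] 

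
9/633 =3/211 = 0.01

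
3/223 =3/223 = 0.01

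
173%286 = 173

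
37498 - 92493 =-54995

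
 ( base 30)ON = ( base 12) 51B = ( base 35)l8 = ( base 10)743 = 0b1011100111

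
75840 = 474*160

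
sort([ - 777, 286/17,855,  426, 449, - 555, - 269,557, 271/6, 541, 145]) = [ - 777, - 555, - 269 , 286/17, 271/6, 145,426,  449, 541,557, 855]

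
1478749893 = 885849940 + 592899953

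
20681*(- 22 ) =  - 454982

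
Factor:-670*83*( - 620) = 2^3*5^2*31^1*67^1*83^1 = 34478200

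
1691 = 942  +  749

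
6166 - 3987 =2179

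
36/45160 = 9/11290 = 0.00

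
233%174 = 59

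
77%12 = 5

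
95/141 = 95/141 = 0.67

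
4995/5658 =1665/1886 = 0.88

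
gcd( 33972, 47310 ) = 114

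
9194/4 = 2298 + 1/2 = 2298.50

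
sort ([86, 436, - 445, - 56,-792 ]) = [- 792, - 445, - 56, 86,  436]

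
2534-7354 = -4820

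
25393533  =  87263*291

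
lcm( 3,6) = 6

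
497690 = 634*785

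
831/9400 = 831/9400 = 0.09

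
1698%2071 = 1698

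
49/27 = 1 + 22/27=1.81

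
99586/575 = 99586/575 = 173.19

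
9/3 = 3=3.00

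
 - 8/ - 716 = 2/179=0.01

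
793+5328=6121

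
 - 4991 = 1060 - 6051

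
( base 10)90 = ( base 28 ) 36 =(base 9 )110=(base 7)156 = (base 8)132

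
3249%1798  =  1451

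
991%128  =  95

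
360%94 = 78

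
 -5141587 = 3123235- 8264822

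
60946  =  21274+39672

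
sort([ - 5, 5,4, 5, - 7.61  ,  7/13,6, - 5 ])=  [ - 7.61, - 5, - 5, 7/13,4, 5, 5, 6] 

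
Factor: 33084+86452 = 2^4*31^1* 241^1 = 119536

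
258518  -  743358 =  - 484840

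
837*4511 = 3775707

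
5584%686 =96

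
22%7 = 1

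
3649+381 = 4030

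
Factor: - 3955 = - 5^1 * 7^1*113^1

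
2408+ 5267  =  7675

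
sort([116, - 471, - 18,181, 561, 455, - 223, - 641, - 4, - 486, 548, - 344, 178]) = [-641, - 486, - 471, - 344, - 223, - 18, - 4, 116, 178, 181 , 455,548,561]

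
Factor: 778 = 2^1 * 389^1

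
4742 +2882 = 7624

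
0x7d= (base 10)125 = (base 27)4h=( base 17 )76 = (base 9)148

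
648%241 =166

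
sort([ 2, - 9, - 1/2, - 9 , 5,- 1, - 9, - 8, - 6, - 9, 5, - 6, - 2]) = [ - 9 , - 9, - 9, - 9,-8, - 6, - 6, - 2, - 1, - 1/2, 2,5,5 ] 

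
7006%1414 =1350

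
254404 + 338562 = 592966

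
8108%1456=828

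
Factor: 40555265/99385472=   2^( - 7)*5^1*776449^( - 1)*8111053^1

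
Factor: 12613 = 12613^1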